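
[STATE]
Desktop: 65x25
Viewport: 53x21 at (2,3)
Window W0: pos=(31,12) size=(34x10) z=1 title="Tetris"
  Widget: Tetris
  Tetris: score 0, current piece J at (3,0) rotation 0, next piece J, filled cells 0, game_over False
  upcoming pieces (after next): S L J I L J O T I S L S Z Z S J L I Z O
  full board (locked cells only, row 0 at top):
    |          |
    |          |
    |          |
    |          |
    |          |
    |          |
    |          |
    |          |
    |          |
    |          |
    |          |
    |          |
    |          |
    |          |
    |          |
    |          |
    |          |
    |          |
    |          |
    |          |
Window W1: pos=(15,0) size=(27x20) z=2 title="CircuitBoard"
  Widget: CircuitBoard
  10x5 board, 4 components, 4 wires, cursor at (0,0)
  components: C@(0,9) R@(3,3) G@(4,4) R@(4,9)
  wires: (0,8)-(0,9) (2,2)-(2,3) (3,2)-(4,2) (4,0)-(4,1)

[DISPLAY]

             ┃   0 1 2 3 4 5 6 7 8 9   ┃             
             ┃0  [.]                   ┃             
             ┃                         ┃             
             ┃1                        ┃             
             ┃                         ┃             
             ┃2           · ─ ·        ┃             
             ┃                         ┃             
             ┃3           ·   R        ┃             
             ┃            │            ┃             
             ┃4   · ─ ·   ·       G    ┃━━━━━━━━━━━━━
             ┃Cursor: (0,0)            ┃             
             ┃                         ┃─────────────
             ┃                         ┃│Next:       
             ┃                         ┃│█           
             ┃                         ┃│███         
             ┃                         ┃│            
             ┗━━━━━━━━━━━━━━━━━━━━━━━━━┛│            
                             ┃          │            
                             ┗━━━━━━━━━━━━━━━━━━━━━━━
                                                     
                                                     


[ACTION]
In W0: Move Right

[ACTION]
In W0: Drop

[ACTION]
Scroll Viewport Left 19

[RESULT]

               ┃   0 1 2 3 4 5 6 7 8 9   ┃           
               ┃0  [.]                   ┃           
               ┃                         ┃           
               ┃1                        ┃           
               ┃                         ┃           
               ┃2           · ─ ·        ┃           
               ┃                         ┃           
               ┃3           ·   R        ┃           
               ┃            │            ┃           
               ┃4   · ─ ·   ·       G    ┃━━━━━━━━━━━
               ┃Cursor: (0,0)            ┃           
               ┃                         ┃───────────
               ┃                         ┃│Next:     
               ┃                         ┃│█         
               ┃                         ┃│███       
               ┃                         ┃│          
               ┗━━━━━━━━━━━━━━━━━━━━━━━━━┛│          
                               ┃          │          
                               ┗━━━━━━━━━━━━━━━━━━━━━
                                                     
                                                     


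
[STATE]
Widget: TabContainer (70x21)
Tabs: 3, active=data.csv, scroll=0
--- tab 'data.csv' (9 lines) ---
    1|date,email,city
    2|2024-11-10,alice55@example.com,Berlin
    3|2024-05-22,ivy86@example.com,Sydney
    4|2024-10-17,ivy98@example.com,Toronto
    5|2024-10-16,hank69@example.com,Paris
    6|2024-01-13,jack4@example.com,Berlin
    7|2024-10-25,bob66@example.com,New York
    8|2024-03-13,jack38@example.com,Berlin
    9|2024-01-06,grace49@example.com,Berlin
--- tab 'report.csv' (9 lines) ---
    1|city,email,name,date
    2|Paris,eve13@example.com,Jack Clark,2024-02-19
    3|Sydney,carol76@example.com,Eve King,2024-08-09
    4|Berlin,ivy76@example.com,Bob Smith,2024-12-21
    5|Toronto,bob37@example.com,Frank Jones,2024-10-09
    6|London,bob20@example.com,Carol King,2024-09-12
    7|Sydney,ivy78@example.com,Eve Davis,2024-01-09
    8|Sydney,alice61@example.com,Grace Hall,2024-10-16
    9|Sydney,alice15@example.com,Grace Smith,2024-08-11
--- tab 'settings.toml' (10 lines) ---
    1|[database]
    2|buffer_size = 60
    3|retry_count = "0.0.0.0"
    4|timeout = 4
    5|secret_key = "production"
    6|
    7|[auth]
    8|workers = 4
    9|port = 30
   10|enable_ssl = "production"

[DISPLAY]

[data.csv]│ report.csv │ settings.toml                                
──────────────────────────────────────────────────────────────────────
date,email,city                                                       
2024-11-10,alice55@example.com,Berlin                                 
2024-05-22,ivy86@example.com,Sydney                                   
2024-10-17,ivy98@example.com,Toronto                                  
2024-10-16,hank69@example.com,Paris                                   
2024-01-13,jack4@example.com,Berlin                                   
2024-10-25,bob66@example.com,New York                                 
2024-03-13,jack38@example.com,Berlin                                  
2024-01-06,grace49@example.com,Berlin                                 
                                                                      
                                                                      
                                                                      
                                                                      
                                                                      
                                                                      
                                                                      
                                                                      
                                                                      
                                                                      


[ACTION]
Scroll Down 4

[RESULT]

[data.csv]│ report.csv │ settings.toml                                
──────────────────────────────────────────────────────────────────────
2024-10-16,hank69@example.com,Paris                                   
2024-01-13,jack4@example.com,Berlin                                   
2024-10-25,bob66@example.com,New York                                 
2024-03-13,jack38@example.com,Berlin                                  
2024-01-06,grace49@example.com,Berlin                                 
                                                                      
                                                                      
                                                                      
                                                                      
                                                                      
                                                                      
                                                                      
                                                                      
                                                                      
                                                                      
                                                                      
                                                                      
                                                                      
                                                                      


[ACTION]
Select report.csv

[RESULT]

 data.csv │[report.csv]│ settings.toml                                
──────────────────────────────────────────────────────────────────────
city,email,name,date                                                  
Paris,eve13@example.com,Jack Clark,2024-02-19                         
Sydney,carol76@example.com,Eve King,2024-08-09                        
Berlin,ivy76@example.com,Bob Smith,2024-12-21                         
Toronto,bob37@example.com,Frank Jones,2024-10-09                      
London,bob20@example.com,Carol King,2024-09-12                        
Sydney,ivy78@example.com,Eve Davis,2024-01-09                         
Sydney,alice61@example.com,Grace Hall,2024-10-16                      
Sydney,alice15@example.com,Grace Smith,2024-08-11                     
                                                                      
                                                                      
                                                                      
                                                                      
                                                                      
                                                                      
                                                                      
                                                                      
                                                                      
                                                                      


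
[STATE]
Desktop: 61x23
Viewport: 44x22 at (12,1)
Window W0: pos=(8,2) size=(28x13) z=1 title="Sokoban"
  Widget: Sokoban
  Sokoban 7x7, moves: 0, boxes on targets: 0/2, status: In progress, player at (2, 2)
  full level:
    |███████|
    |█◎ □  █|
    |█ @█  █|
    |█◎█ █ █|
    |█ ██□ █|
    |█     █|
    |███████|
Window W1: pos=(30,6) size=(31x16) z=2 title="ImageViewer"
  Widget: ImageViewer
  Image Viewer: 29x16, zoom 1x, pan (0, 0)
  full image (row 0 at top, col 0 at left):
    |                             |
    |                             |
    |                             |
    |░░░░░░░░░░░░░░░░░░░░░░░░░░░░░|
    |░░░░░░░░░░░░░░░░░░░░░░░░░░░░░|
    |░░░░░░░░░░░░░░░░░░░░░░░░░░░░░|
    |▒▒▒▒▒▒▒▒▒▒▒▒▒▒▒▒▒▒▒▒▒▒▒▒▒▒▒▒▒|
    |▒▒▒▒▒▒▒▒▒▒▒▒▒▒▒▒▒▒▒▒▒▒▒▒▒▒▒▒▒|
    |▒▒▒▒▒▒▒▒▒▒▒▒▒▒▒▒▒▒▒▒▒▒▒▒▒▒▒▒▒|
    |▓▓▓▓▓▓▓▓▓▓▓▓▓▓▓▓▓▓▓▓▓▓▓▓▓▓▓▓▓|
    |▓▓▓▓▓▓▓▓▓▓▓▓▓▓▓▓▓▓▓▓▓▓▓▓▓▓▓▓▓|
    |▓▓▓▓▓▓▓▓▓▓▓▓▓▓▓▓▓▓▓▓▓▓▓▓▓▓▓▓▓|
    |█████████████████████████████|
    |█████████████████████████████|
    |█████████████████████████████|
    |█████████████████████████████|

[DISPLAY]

                                            
━━━━━━━━━━━━━━━━━━━━━━━┓                    
koban                  ┃                    
───────────────────────┨                    
████                   ┃                    
□  █              ┏━━━━━━━━━━━━━━━━━━━━━━━━━
█  █              ┃ ImageViewer             
 █ █              ┠─────────────────────────
█□ █              ┃                         
   █              ┃                         
████              ┃                         
es: 0  0/2        ┃░░░░░░░░░░░░░░░░░░░░░░░░░
                  ┃░░░░░░░░░░░░░░░░░░░░░░░░░
━━━━━━━━━━━━━━━━━━┃░░░░░░░░░░░░░░░░░░░░░░░░░
                  ┃▒▒▒▒▒▒▒▒▒▒▒▒▒▒▒▒▒▒▒▒▒▒▒▒▒
                  ┃▒▒▒▒▒▒▒▒▒▒▒▒▒▒▒▒▒▒▒▒▒▒▒▒▒
                  ┃▒▒▒▒▒▒▒▒▒▒▒▒▒▒▒▒▒▒▒▒▒▒▒▒▒
                  ┃▓▓▓▓▓▓▓▓▓▓▓▓▓▓▓▓▓▓▓▓▓▓▓▓▓
                  ┃▓▓▓▓▓▓▓▓▓▓▓▓▓▓▓▓▓▓▓▓▓▓▓▓▓
                  ┃▓▓▓▓▓▓▓▓▓▓▓▓▓▓▓▓▓▓▓▓▓▓▓▓▓
                  ┗━━━━━━━━━━━━━━━━━━━━━━━━━
                                            


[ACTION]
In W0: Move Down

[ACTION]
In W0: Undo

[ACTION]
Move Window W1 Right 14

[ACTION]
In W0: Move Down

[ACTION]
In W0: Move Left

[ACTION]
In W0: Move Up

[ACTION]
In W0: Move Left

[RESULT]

                                            
━━━━━━━━━━━━━━━━━━━━━━━┓                    
koban                  ┃                    
───────────────────────┨                    
████                   ┃                    
□  █              ┏━━━━━━━━━━━━━━━━━━━━━━━━━
█  █              ┃ ImageViewer             
 █ █              ┠─────────────────────────
█□ █              ┃                         
   █              ┃                         
████              ┃                         
es: 2  0/2        ┃░░░░░░░░░░░░░░░░░░░░░░░░░
                  ┃░░░░░░░░░░░░░░░░░░░░░░░░░
━━━━━━━━━━━━━━━━━━┃░░░░░░░░░░░░░░░░░░░░░░░░░
                  ┃▒▒▒▒▒▒▒▒▒▒▒▒▒▒▒▒▒▒▒▒▒▒▒▒▒
                  ┃▒▒▒▒▒▒▒▒▒▒▒▒▒▒▒▒▒▒▒▒▒▒▒▒▒
                  ┃▒▒▒▒▒▒▒▒▒▒▒▒▒▒▒▒▒▒▒▒▒▒▒▒▒
                  ┃▓▓▓▓▓▓▓▓▓▓▓▓▓▓▓▓▓▓▓▓▓▓▓▓▓
                  ┃▓▓▓▓▓▓▓▓▓▓▓▓▓▓▓▓▓▓▓▓▓▓▓▓▓
                  ┃▓▓▓▓▓▓▓▓▓▓▓▓▓▓▓▓▓▓▓▓▓▓▓▓▓
                  ┗━━━━━━━━━━━━━━━━━━━━━━━━━
                                            


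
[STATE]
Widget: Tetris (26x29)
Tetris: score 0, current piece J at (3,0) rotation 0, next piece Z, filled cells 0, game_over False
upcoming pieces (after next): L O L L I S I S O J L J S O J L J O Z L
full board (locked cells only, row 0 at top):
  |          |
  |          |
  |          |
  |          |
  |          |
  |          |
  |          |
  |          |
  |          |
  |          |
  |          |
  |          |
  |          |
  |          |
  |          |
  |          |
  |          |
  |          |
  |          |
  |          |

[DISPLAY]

   █      │Next:          
   ███    │▓▓             
          │ ▓▓            
          │               
          │               
          │               
          │Score:         
          │0              
          │               
          │               
          │               
          │               
          │               
          │               
          │               
          │               
          │               
          │               
          │               
          │               
          │               
          │               
          │               
          │               
          │               
          │               
          │               
          │               
          │               


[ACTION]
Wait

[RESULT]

          │Next:          
   █      │▓▓             
   ███    │ ▓▓            
          │               
          │               
          │               
          │Score:         
          │0              
          │               
          │               
          │               
          │               
          │               
          │               
          │               
          │               
          │               
          │               
          │               
          │               
          │               
          │               
          │               
          │               
          │               
          │               
          │               
          │               
          │               


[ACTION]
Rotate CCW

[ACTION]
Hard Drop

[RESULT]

   ▓▓     │Next:          
    ▓▓    │  ▒            
          │▒▒▒            
          │               
          │               
          │               
          │Score:         
          │0              
          │               
          │               
          │               
          │               
          │               
          │               
          │               
          │               
          │               
    █     │               
    █     │               
   ██     │               
          │               
          │               
          │               
          │               
          │               
          │               
          │               
          │               
          │               


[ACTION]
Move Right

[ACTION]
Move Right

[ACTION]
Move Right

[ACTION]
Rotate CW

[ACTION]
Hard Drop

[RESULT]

     ▒    │Next:          
   ▒▒▒    │▓▓             
          │▓▓             
          │               
          │               
          │               
          │Score:         
          │0              
          │               
          │               
          │               
          │               
          │               
          │               
          │               
          │               
          │               
    █  ▓  │               
    █ ▓▓  │               
   ██ ▓   │               
          │               
          │               
          │               
          │               
          │               
          │               
          │               
          │               
          │               


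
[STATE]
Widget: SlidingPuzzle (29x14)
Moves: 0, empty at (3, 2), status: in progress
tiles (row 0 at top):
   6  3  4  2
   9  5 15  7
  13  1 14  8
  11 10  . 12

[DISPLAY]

┌────┬────┬────┬────┐        
│  6 │  3 │  4 │  2 │        
├────┼────┼────┼────┤        
│  9 │  5 │ 15 │  7 │        
├────┼────┼────┼────┤        
│ 13 │  1 │ 14 │  8 │        
├────┼────┼────┼────┤        
│ 11 │ 10 │    │ 12 │        
└────┴────┴────┴────┘        
Moves: 0                     
                             
                             
                             
                             


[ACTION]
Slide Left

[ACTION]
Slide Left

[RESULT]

┌────┬────┬────┬────┐        
│  6 │  3 │  4 │  2 │        
├────┼────┼────┼────┤        
│  9 │  5 │ 15 │  7 │        
├────┼────┼────┼────┤        
│ 13 │  1 │ 14 │  8 │        
├────┼────┼────┼────┤        
│ 11 │ 10 │ 12 │    │        
└────┴────┴────┴────┘        
Moves: 1                     
                             
                             
                             
                             


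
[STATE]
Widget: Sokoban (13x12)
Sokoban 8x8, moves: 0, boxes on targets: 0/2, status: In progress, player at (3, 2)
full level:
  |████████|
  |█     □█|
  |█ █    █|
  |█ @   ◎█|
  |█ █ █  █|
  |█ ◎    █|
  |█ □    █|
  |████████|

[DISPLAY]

████████     
█     □█     
█ █    █     
█ @   ◎█     
█ █ █  █     
█ ◎    █     
█ □    █     
████████     
Moves: 0  0/2
             
             
             


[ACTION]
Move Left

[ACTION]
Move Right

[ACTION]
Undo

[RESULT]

████████     
█     □█     
█ █    █     
█@    ◎█     
█ █ █  █     
█ ◎    █     
█ □    █     
████████     
Moves: 1  0/2
             
             
             


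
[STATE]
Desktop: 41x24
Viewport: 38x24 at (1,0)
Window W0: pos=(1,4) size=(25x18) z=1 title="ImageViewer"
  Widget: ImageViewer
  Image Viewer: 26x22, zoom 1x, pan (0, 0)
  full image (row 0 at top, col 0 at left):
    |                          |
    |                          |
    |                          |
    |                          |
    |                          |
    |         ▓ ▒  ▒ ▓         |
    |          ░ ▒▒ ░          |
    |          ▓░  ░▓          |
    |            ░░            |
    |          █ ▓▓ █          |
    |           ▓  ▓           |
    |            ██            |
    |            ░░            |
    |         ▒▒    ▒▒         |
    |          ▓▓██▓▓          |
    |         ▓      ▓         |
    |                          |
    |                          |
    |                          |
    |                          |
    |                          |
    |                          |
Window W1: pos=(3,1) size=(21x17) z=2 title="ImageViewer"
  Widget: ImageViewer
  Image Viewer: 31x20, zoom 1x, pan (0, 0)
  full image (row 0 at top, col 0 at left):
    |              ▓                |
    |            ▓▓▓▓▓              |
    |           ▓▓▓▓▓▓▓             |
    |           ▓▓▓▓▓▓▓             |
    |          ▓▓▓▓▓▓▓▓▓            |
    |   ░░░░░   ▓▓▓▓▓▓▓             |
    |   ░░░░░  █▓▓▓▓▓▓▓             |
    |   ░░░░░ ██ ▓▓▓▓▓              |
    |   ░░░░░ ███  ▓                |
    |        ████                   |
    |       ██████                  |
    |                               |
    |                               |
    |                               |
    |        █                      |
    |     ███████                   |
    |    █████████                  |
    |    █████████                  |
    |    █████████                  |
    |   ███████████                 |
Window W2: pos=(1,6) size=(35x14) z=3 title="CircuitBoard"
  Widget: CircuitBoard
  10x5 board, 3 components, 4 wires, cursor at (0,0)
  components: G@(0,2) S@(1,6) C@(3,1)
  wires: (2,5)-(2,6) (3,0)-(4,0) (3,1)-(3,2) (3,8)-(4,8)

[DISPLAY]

                                      
  ┏━━━━━━━━━━━━━━━━━━━┓               
  ┃ ImageViewer       ┃               
  ┠───────────────────┨               
┏━┃              ▓    ┃━┓             
┃ ┃            ▓▓▓▓▓  ┃ ┃             
┏━━━━━━━━━━━━━━━━━━━━━━━━━━━━━━━━━┓   
┃ CircuitBoard                    ┃   
┠─────────────────────────────────┨   
┃   0 1 2 3 4 5 6 7 8 9           ┃   
┃0  [.]      G                    ┃   
┃                                 ┃   
┃1                           S    ┃   
┃                                 ┃   
┃2                       · ─ ·    ┃   
┃                                 ┃   
┃3   ·   C ─ ·                    ┃   
┃    │                            ┃   
┃4   ·                            ┃   
┗━━━━━━━━━━━━━━━━━━━━━━━━━━━━━━━━━┛   
┃         ▒▒    ▒▒      ┃             
┗━━━━━━━━━━━━━━━━━━━━━━━┛             
                                      
                                      


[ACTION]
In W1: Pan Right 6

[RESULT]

                                      
  ┏━━━━━━━━━━━━━━━━━━━┓               
  ┃ ImageViewer       ┃               
  ┠───────────────────┨               
┏━┃        ▓          ┃━┓             
┃ ┃      ▓▓▓▓▓        ┃ ┃             
┏━━━━━━━━━━━━━━━━━━━━━━━━━━━━━━━━━┓   
┃ CircuitBoard                    ┃   
┠─────────────────────────────────┨   
┃   0 1 2 3 4 5 6 7 8 9           ┃   
┃0  [.]      G                    ┃   
┃                                 ┃   
┃1                           S    ┃   
┃                                 ┃   
┃2                       · ─ ·    ┃   
┃                                 ┃   
┃3   ·   C ─ ·                    ┃   
┃    │                            ┃   
┃4   ·                            ┃   
┗━━━━━━━━━━━━━━━━━━━━━━━━━━━━━━━━━┛   
┃         ▒▒    ▒▒      ┃             
┗━━━━━━━━━━━━━━━━━━━━━━━┛             
                                      
                                      


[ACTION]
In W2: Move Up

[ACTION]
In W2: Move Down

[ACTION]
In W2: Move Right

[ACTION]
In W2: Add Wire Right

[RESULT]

                                      
  ┏━━━━━━━━━━━━━━━━━━━┓               
  ┃ ImageViewer       ┃               
  ┠───────────────────┨               
┏━┃        ▓          ┃━┓             
┃ ┃      ▓▓▓▓▓        ┃ ┃             
┏━━━━━━━━━━━━━━━━━━━━━━━━━━━━━━━━━┓   
┃ CircuitBoard                    ┃   
┠─────────────────────────────────┨   
┃   0 1 2 3 4 5 6 7 8 9           ┃   
┃0           G                    ┃   
┃                                 ┃   
┃1      [.]─ ·               S    ┃   
┃                                 ┃   
┃2                       · ─ ·    ┃   
┃                                 ┃   
┃3   ·   C ─ ·                    ┃   
┃    │                            ┃   
┃4   ·                            ┃   
┗━━━━━━━━━━━━━━━━━━━━━━━━━━━━━━━━━┛   
┃         ▒▒    ▒▒      ┃             
┗━━━━━━━━━━━━━━━━━━━━━━━┛             
                                      
                                      


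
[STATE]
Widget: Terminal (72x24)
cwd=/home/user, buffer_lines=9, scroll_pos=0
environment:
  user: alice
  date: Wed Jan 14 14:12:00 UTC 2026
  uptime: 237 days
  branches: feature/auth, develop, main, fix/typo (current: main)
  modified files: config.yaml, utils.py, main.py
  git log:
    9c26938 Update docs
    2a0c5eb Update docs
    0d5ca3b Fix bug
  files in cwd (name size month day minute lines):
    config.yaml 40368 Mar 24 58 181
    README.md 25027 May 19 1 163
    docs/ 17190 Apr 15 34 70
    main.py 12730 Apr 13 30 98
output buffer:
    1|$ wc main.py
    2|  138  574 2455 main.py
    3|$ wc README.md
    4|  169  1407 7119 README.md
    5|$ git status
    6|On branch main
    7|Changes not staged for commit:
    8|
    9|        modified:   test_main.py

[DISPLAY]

$ wc main.py                                                            
  138  574 2455 main.py                                                 
$ wc README.md                                                          
  169  1407 7119 README.md                                              
$ git status                                                            
On branch main                                                          
Changes not staged for commit:                                          
                                                                        
        modified:   test_main.py                                        
$ █                                                                     
                                                                        
                                                                        
                                                                        
                                                                        
                                                                        
                                                                        
                                                                        
                                                                        
                                                                        
                                                                        
                                                                        
                                                                        
                                                                        
                                                                        


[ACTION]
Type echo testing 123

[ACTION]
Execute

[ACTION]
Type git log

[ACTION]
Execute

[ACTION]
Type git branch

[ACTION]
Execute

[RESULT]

$ wc main.py                                                            
  138  574 2455 main.py                                                 
$ wc README.md                                                          
  169  1407 7119 README.md                                              
$ git status                                                            
On branch main                                                          
Changes not staged for commit:                                          
                                                                        
        modified:   test_main.py                                        
$ echo testing 123                                                      
testing 123                                                             
$ git log                                                               
9c26938 Update docs                                                     
2a0c5eb Update docs                                                     
0d5ca3b Fix bug                                                         
$ git branch                                                            
  feature/auth                                                          
  develop                                                               
* main                                                                  
  fix/typo                                                              
$ █                                                                     
                                                                        
                                                                        
                                                                        


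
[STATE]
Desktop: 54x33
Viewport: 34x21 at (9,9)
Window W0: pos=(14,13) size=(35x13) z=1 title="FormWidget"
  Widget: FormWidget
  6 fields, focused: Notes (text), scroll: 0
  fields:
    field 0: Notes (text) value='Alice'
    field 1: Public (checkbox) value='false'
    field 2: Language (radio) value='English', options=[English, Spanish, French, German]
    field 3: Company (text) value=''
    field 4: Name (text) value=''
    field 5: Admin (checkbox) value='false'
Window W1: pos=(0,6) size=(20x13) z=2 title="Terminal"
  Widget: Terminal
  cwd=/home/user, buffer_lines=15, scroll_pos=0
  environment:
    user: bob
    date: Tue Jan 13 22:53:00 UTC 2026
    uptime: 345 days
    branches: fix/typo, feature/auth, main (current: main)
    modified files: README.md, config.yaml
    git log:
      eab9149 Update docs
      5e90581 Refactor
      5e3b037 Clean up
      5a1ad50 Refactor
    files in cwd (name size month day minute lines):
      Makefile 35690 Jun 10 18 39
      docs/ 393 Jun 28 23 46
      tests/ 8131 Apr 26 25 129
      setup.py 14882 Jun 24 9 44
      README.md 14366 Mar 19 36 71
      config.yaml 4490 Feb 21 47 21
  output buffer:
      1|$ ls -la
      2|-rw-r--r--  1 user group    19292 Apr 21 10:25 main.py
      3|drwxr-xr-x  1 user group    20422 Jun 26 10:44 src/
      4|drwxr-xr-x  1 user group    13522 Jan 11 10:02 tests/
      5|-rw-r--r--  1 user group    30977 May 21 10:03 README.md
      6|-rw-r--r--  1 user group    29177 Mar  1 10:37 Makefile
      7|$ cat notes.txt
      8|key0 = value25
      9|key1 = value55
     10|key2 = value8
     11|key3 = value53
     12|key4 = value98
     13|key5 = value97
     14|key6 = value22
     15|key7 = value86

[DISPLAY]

          ┃                       
--  1 user┃                       
-x  1 user┃                       
-x  1 user┃                       
--  1 user┃━━━━━━━━━━━━━━━━━━━━━━━
--  1 user┃Widget                 
tes.txt   ┃───────────────────────
alue25    ┃es:      [Alice        
alue55    ┃lic:     [ ]           
━━━━━━━━━━┛guage:   (●) English  (
     ┃  Company:    [             
     ┃  Name:       [             
     ┃  Admin:      [ ]           
     ┃                            
     ┃                            
     ┃                            
     ┗━━━━━━━━━━━━━━━━━━━━━━━━━━━━
                                  
                                  
                                  
                                  


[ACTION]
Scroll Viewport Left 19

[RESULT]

┃$ ls -la          ┃              
┃-rw-r--r--  1 user┃              
┃drwxr-xr-x  1 user┃              
┃drwxr-xr-x  1 user┃              
┃-rw-r--r--  1 user┃━━━━━━━━━━━━━━
┃-rw-r--r--  1 user┃Widget        
┃$ cat notes.txt   ┃──────────────
┃key0 = value25    ┃es:      [Alic
┃key1 = value55    ┃lic:     [ ]  
┗━━━━━━━━━━━━━━━━━━┛guage:   (●) E
              ┃  Company:    [    
              ┃  Name:       [    
              ┃  Admin:      [ ]  
              ┃                   
              ┃                   
              ┃                   
              ┗━━━━━━━━━━━━━━━━━━━
                                  
                                  
                                  
                                  


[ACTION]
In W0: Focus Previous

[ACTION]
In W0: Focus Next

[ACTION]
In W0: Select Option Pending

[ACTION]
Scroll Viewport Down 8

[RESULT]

┃drwxr-xr-x  1 user┃              
┃-rw-r--r--  1 user┃━━━━━━━━━━━━━━
┃-rw-r--r--  1 user┃Widget        
┃$ cat notes.txt   ┃──────────────
┃key0 = value25    ┃es:      [Alic
┃key1 = value55    ┃lic:     [ ]  
┗━━━━━━━━━━━━━━━━━━┛guage:   (●) E
              ┃  Company:    [    
              ┃  Name:       [    
              ┃  Admin:      [ ]  
              ┃                   
              ┃                   
              ┃                   
              ┗━━━━━━━━━━━━━━━━━━━
                                  
                                  
                                  
                                  
                                  
                                  
                                  


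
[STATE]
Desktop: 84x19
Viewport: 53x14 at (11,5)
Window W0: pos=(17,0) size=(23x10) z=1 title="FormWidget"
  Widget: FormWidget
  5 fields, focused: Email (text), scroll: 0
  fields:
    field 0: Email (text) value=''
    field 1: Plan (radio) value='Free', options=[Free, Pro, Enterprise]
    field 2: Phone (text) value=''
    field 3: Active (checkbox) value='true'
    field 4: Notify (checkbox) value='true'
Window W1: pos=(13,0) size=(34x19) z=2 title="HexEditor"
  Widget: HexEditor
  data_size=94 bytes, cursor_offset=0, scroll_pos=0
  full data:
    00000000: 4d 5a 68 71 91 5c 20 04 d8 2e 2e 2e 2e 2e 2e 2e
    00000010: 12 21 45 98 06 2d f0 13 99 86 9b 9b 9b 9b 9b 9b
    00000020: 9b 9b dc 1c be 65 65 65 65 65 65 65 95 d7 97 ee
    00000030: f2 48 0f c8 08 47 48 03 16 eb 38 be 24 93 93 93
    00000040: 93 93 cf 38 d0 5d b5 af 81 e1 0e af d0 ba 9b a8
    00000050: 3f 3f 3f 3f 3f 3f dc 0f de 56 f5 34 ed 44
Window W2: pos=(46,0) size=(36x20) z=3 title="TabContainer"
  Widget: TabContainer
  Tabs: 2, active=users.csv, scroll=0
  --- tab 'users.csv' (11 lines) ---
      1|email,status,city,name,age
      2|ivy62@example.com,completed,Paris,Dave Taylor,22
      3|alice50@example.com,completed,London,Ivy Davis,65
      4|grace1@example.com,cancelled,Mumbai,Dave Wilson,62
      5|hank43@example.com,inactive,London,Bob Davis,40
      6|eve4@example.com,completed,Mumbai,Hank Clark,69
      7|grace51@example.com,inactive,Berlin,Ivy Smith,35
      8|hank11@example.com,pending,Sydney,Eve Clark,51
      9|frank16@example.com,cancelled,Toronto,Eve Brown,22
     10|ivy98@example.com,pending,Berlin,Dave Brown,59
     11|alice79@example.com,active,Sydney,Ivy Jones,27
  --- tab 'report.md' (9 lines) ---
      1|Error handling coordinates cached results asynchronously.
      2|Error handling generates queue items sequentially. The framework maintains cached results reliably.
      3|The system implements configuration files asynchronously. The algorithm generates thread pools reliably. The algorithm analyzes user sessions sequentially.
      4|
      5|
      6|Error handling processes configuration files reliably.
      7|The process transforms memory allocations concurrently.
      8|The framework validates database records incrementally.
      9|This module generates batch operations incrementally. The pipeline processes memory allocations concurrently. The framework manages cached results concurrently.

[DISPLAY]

  ┃00000020  9b 9b dc 1c be 65 65 6┃email,status,city
  ┃00000030  f2 48 0f c8 08 47 48 0┃ivy62@example.com
  ┃00000040  93 93 cf 38 d0 5d b5 a┃alice50@example.c
  ┃00000050  3f 3f 3f 3f 3f 3f dc 0┃grace1@example.co
  ┃                                ┃hank43@example.co
  ┃                                ┃eve4@example.com,
  ┃                                ┃grace51@example.c
  ┃                                ┃hank11@example.co
  ┃                                ┃frank16@example.c
  ┃                                ┃ivy98@example.com
  ┃                                ┃alice79@example.c
  ┃                                ┃                 
  ┃                                ┃                 
  ┗━━━━━━━━━━━━━━━━━━━━━━━━━━━━━━━━┃                 


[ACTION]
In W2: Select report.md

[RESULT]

  ┃00000020  9b 9b dc 1c be 65 65 6┃Error handling co
  ┃00000030  f2 48 0f c8 08 47 48 0┃Error handling ge
  ┃00000040  93 93 cf 38 d0 5d b5 a┃The system implem
  ┃00000050  3f 3f 3f 3f 3f 3f dc 0┃                 
  ┃                                ┃                 
  ┃                                ┃Error handling pr
  ┃                                ┃The process trans
  ┃                                ┃The framework val
  ┃                                ┃This module gener
  ┃                                ┃                 
  ┃                                ┃                 
  ┃                                ┃                 
  ┃                                ┃                 
  ┗━━━━━━━━━━━━━━━━━━━━━━━━━━━━━━━━┃                 


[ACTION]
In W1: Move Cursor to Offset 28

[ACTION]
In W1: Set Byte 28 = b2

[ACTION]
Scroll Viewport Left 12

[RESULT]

             ┃00000020  9b 9b dc 1c be 65 65 6┃Error 
             ┃00000030  f2 48 0f c8 08 47 48 0┃Error 
             ┃00000040  93 93 cf 38 d0 5d b5 a┃The sy
             ┃00000050  3f 3f 3f 3f 3f 3f dc 0┃      
             ┃                                ┃      
             ┃                                ┃Error 
             ┃                                ┃The pr
             ┃                                ┃The fr
             ┃                                ┃This m
             ┃                                ┃      
             ┃                                ┃      
             ┃                                ┃      
             ┃                                ┃      
             ┗━━━━━━━━━━━━━━━━━━━━━━━━━━━━━━━━┃      
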